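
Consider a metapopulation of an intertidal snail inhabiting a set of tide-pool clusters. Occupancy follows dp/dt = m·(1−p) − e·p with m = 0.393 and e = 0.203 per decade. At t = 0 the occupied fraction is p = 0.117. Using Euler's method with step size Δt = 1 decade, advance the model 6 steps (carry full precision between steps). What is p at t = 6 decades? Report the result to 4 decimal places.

0.6570

Update rule: p ← p + [m·(1−p) − e·p]·Δt with Δt = 1.
  1  |  dp/dt·Δt = +0.323268  |  p_1 = 0.440268
  2  |  dp/dt·Δt = +0.130600  |  p_2 = 0.570868
  3  |  dp/dt·Δt = +0.052763  |  p_3 = 0.623631
  4  |  dp/dt·Δt = +0.021316  |  p_4 = 0.644947
  5  |  dp/dt·Δt = +0.008612  |  p_5 = 0.653559
  6  |  dp/dt·Δt = +0.003479  |  p_6 = 0.657038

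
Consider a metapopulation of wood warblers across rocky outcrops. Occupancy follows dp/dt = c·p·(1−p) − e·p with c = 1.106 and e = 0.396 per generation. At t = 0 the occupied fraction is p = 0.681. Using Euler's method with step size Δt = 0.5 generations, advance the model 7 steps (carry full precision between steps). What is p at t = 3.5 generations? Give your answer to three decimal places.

Update rule: p ← p + [c·p·(1−p) − e·p]·Δt with Δt = 0.5.
  1  |  dp/dt·Δt = -0.014705  |  p_1 = 0.666295
  2  |  dp/dt·Δt = -0.008969  |  p_2 = 0.657326
  3  |  dp/dt·Δt = -0.005588  |  p_3 = 0.651738
  4  |  dp/dt·Δt = -0.003527  |  p_4 = 0.648211
  5  |  dp/dt·Δt = -0.002243  |  p_5 = 0.645968
  6  |  dp/dt·Δt = -0.001434  |  p_6 = 0.644534
  7  |  dp/dt·Δt = -0.000920  |  p_7 = 0.643614

0.644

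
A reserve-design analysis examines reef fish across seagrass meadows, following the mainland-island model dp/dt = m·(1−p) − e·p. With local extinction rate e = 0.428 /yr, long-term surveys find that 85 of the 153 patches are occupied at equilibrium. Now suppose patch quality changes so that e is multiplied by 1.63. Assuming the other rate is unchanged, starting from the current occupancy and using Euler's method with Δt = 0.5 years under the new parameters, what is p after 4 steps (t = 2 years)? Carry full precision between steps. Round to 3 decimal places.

0.437

Observed p* = 85/153 = 0.55556.
Balance m(1−p*) = e·p* gives m = e·p*/(1−p*) = 0.428×0.55556/0.44444 = 0.53500.
Starting from p₀ = 0.55556; update p ← p + (dp/dt)·Δt with the new parameters.
t = 0.5: p = 0.55556 + (-0.07490) = 0.48066
t = 1: p = 0.48066 + (-0.02874) = 0.45192
t = 1.5: p = 0.45192 + (-0.01103) = 0.44089
t = 2: p = 0.44089 + (-0.00423) = 0.43666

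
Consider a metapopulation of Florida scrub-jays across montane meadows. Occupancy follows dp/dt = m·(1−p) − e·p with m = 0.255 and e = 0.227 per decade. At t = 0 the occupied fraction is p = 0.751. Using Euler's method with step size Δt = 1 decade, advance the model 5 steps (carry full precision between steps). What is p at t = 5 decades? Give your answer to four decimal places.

0.5373

Update rule: p ← p + [m·(1−p) − e·p]·Δt with Δt = 1.
p: 0.75100 → 0.64402  (Δp = -0.10698)
p: 0.64402 → 0.58860  (Δp = -0.05542)
p: 0.58860 → 0.55990  (Δp = -0.02871)
p: 0.55990 → 0.54503  (Δp = -0.01487)
p: 0.54503 → 0.53732  (Δp = -0.00770)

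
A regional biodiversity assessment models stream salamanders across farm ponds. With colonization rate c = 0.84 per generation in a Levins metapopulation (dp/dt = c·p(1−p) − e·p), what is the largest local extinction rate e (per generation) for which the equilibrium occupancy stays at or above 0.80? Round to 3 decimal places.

0.168

1 − e/c ≥ 0.80 ⇒ e ≤ c(1 − 0.80) = 0.84 × 0.2000.
e_max = 0.1680.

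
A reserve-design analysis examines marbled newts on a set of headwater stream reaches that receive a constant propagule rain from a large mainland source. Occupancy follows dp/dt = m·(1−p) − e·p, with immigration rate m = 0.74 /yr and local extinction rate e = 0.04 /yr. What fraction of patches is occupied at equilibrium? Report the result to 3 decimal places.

Setting dp/dt = 0: m − m·p* = e·p*, so m = (m+e)·p*.
p* = m/(m+e) = 0.74/(0.74+0.04) = 0.74/0.7800 = 0.9487.

0.949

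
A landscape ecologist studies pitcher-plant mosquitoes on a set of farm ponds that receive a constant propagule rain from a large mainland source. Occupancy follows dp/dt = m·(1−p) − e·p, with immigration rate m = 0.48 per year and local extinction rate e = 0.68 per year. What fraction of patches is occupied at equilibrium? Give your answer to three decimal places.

Setting dp/dt = 0: m − m·p* = e·p*, so m = (m+e)·p*.
p* = m/(m+e) = 0.48/(0.48+0.68) = 0.48/1.1600 = 0.4138.

0.414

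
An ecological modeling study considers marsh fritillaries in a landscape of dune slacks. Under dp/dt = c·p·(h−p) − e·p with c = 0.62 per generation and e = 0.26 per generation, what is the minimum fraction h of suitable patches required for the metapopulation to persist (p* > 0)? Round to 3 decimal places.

0.419

p* = h − e/c is positive only when h > e/c.
h_min = e/c = 0.26/0.62 = 0.4194.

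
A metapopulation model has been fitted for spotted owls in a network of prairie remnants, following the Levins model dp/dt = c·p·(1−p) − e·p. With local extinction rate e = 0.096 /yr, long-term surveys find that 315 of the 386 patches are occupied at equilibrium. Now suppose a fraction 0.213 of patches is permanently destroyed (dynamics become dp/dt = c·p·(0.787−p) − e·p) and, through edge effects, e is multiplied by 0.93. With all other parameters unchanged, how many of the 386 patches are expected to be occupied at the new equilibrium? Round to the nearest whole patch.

Observed p* = 315/386 = 0.81606.
Balance c(1−p*) = e gives c = e/(1 − 0.81606) = 0.096/0.18394 = 0.52191.
New p* = 0.787 − e/c = 0.787 − 0.08928/0.52191 = 0.61594.
Expected occupied = 386 × 0.61594 = 237.75 ≈ 238.

238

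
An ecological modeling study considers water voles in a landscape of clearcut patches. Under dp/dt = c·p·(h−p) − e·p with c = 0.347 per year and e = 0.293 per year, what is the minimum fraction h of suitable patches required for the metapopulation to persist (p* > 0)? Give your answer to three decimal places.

p* = h − e/c is positive only when h > e/c.
h_min = e/c = 0.293/0.347 = 0.8444.

0.844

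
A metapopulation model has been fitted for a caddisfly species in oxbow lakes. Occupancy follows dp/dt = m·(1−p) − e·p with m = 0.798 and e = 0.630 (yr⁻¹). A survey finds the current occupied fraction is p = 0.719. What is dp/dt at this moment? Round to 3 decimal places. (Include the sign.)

-0.229

Colonization term: m·(1−p) = 0.798×0.2810 = 0.22424.
Extinction term: e·p = 0.45297.
dp/dt = 0.22424 − 0.45297 = -0.22873.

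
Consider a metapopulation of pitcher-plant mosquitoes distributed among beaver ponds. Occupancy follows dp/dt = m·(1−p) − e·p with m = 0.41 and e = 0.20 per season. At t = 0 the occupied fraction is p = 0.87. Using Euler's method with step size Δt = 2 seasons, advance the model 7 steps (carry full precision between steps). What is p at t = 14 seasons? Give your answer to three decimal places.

Update rule: p ← p + [m·(1−p) − e·p]·Δt with Δt = 2.
p: 0.87000 → 0.62860  (Δp = -0.24140)
p: 0.62860 → 0.68171  (Δp = +0.05311)
p: 0.68171 → 0.67002  (Δp = -0.01168)
p: 0.67002 → 0.67259  (Δp = +0.00257)
p: 0.67259 → 0.67203  (Δp = -0.00057)
p: 0.67203 → 0.67215  (Δp = +0.00012)
p: 0.67215 → 0.67213  (Δp = -0.00003)

0.672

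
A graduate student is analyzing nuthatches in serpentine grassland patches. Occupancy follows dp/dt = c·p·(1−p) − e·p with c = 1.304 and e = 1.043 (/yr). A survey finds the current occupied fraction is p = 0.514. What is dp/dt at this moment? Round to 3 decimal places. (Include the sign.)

-0.210

Colonization term: c·p·(1−p) = 1.304×0.514×0.4860 = 0.32574.
Extinction term: e·p = 0.53610.
dp/dt = 0.32574 − 0.53610 = -0.21036.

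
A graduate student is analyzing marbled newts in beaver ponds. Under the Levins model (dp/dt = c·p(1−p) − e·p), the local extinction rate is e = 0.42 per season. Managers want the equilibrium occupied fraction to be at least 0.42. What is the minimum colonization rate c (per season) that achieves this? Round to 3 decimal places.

0.724

p* = 1 − e/c ≥ 0.42 requires e/c ≤ 0.5800, i.e. c ≥ e/0.5800.
c_min = 0.42/0.5800 = 0.7241.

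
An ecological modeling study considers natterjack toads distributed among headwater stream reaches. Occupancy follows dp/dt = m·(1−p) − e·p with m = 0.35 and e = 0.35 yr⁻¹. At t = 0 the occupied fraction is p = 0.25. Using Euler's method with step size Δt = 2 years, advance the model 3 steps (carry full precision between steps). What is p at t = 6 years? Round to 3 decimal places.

Update rule: p ← p + [m·(1−p) − e·p]·Δt with Δt = 2.
p: 0.25000 → 0.60000  (Δp = +0.35000)
p: 0.60000 → 0.46000  (Δp = -0.14000)
p: 0.46000 → 0.51600  (Δp = +0.05600)

0.516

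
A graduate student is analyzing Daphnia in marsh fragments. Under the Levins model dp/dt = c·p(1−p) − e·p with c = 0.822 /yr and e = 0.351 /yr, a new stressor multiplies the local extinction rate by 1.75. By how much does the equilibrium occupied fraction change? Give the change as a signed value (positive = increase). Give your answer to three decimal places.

Before: p* = 1 − 0.351/0.822 = 0.5730.
After the change, c = 0.822, e = 0.61425, so p* = 1 − 0.61425/0.822 = 0.2527.
Δp* = 0.2527 − 0.5730 = -0.3203.

-0.320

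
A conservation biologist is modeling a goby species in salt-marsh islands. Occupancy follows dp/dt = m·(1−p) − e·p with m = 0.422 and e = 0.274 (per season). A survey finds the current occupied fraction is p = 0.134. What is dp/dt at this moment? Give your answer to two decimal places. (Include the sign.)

Colonization term: m·(1−p) = 0.422×0.8660 = 0.36545.
Extinction term: e·p = 0.03672.
dp/dt = 0.36545 − 0.03672 = 0.32874.

0.33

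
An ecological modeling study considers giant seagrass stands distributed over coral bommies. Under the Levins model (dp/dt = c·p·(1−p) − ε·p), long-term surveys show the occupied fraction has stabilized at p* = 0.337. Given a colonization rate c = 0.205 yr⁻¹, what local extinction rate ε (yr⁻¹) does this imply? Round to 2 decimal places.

0.14

At equilibrium c(1−p*) = ε.
ε = 0.205 × (1 − 0.337) = 0.205 × 0.6630 = 0.1359.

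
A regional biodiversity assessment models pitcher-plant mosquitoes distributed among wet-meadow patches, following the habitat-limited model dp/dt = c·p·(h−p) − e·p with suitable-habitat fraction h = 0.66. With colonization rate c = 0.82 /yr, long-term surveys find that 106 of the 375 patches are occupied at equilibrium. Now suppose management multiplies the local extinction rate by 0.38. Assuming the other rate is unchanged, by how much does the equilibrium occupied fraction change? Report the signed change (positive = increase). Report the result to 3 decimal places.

0.234

Observed p* = 106/375 = 0.28267.
Balance c(h−p*) = e gives e = 0.82×(0.66 − 0.28267) = 0.30941.
New p* = 0.66 − e/c = 0.66 − 0.11758/0.82000 = 0.51661.
Δp* = 0.51661 − 0.28267 = +0.23394.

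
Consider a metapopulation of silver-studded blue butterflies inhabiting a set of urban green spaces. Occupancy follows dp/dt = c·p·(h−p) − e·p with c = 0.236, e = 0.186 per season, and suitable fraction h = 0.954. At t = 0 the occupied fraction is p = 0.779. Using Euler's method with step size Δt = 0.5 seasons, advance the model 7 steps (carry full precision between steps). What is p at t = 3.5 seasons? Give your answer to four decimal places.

0.5177

Update rule: p ← p + [c·p·(h−p) − e·p]·Δt with Δt = 0.5.
  1  |  dp/dt·Δt = -0.056361  |  p_1 = 0.722639
  2  |  dp/dt·Δt = -0.047477  |  p_2 = 0.675162
  3  |  dp/dt·Δt = -0.040575  |  p_3 = 0.634587
  4  |  dp/dt·Δt = -0.035099  |  p_4 = 0.599488
  5  |  dp/dt·Δt = -0.030674  |  p_5 = 0.568814
  6  |  dp/dt·Δt = -0.027046  |  p_6 = 0.541768
  7  |  dp/dt·Δt = -0.024031  |  p_7 = 0.517737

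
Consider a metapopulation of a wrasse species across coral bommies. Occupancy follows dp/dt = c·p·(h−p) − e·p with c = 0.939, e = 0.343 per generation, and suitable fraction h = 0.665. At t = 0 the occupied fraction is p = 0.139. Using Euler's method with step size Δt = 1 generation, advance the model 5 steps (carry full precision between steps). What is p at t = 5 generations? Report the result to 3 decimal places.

0.236

Update rule: p ← p + [c·p·(h−p) − e·p]·Δt with Δt = 1.
step 1: Δp = +0.02098, p = 0.15998
step 2: Δp = +0.02099, p = 0.18097
step 3: Δp = +0.02018, p = 0.20115
step 4: Δp = +0.01862, p = 0.21977
step 5: Δp = +0.01650, p = 0.23626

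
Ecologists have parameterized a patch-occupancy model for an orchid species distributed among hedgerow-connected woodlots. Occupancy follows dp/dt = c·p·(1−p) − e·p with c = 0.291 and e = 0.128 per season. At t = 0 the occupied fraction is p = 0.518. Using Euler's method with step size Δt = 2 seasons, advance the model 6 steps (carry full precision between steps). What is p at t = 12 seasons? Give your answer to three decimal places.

0.556

Update rule: p ← p + [c·p·(1−p) − e·p]·Δt with Δt = 2.
p: 0.51800 → 0.53070  (Δp = +0.01270)
p: 0.53070 → 0.53979  (Δp = +0.00909)
p: 0.53979 → 0.54619  (Δp = +0.00639)
p: 0.54619 → 0.55062  (Δp = +0.00444)
p: 0.55062 → 0.55367  (Δp = +0.00305)
p: 0.55367 → 0.55575  (Δp = +0.00208)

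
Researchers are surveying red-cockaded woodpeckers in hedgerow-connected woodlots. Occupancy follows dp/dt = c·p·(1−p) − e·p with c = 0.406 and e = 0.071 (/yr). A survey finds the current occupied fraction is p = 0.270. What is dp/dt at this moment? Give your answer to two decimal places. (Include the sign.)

Colonization term: c·p·(1−p) = 0.406×0.270×0.7300 = 0.08002.
Extinction term: e·p = 0.01917.
dp/dt = 0.08002 − 0.01917 = 0.06085.

0.06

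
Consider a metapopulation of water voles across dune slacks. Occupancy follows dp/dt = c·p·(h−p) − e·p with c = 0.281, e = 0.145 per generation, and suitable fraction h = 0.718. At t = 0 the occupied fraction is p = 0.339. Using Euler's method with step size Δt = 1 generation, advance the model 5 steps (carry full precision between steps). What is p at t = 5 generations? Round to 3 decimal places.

Update rule: p ← p + [c·p·(h−p) − e·p]·Δt with Δt = 1.
step 1: Δp = -0.01305, p = 0.32595
step 2: Δp = -0.01135, p = 0.31459
step 3: Δp = -0.00995, p = 0.30464
step 4: Δp = -0.00879, p = 0.29585
step 5: Δp = -0.00780, p = 0.28805

0.288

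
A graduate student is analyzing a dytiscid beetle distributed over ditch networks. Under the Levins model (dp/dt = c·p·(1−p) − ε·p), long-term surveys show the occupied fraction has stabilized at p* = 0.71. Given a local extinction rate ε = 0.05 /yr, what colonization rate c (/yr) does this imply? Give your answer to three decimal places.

0.172

At equilibrium c(1−p*) = ε, so c = ε/(1−p*).
c = 0.05/(1 − 0.71) = 0.05/0.2900 = 0.1724.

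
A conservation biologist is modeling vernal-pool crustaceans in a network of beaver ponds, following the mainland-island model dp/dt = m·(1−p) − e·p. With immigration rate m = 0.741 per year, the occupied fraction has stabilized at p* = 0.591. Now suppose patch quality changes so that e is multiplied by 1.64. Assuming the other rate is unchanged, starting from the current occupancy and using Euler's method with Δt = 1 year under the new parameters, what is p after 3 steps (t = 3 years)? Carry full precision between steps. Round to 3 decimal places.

0.444

Balance m(1−p*) = e·p* gives e = m(1−p*)/p* = 0.741×0.40900/0.59100 = 0.51281.
Starting from p₀ = 0.59100; update p ← p + (dp/dt)·Δt with the new parameters.
  1  |  dp/dt·Δt = -0.193964  |  p_1 = 0.397036
  2  |  dp/dt·Δt = +0.112888  |  p_2 = 0.509924
  3  |  dp/dt·Δt = -0.065701  |  p_3 = 0.444223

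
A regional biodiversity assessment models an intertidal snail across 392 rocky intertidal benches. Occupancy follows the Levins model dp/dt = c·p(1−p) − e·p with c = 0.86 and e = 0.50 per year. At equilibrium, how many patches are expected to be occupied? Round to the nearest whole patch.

p* = 1 − e/c = 1 − 0.50/0.86 = 0.4186.
Expected occupied patches = N × p* = 392 × 0.4186 = 164.09 ≈ 164.

164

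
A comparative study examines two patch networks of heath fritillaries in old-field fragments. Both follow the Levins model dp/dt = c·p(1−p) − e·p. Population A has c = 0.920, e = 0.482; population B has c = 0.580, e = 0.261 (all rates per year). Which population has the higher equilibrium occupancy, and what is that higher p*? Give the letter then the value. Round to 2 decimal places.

B, 0.55

A: p*_A = 1 − 0.482/0.920 = 0.4761.
B: p*_B = 1 − 0.261/0.580 = 0.5500.
B is higher at 0.5500.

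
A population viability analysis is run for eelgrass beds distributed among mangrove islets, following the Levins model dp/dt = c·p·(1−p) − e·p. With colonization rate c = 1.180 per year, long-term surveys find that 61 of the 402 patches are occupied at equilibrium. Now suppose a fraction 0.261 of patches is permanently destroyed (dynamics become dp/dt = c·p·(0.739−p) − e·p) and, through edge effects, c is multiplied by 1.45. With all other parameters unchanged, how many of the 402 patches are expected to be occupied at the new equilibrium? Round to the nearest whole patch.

62

Observed p* = 61/402 = 0.15174.
Balance c(1−p*) = e gives e = 1.180×(1 − 0.15174) = 1.00095.
New p* = 0.739 − e/c = 0.739 − 1.00095/1.71100 = 0.15399.
Expected occupied = 402 × 0.15399 = 61.90 ≈ 62.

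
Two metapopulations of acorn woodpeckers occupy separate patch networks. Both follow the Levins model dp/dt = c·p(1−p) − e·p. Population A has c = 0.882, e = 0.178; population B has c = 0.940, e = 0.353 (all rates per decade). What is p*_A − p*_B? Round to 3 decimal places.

A: p*_A = 1 − 0.178/0.882 = 0.7982.
B: p*_B = 1 − 0.353/0.940 = 0.6245.
p*_A − p*_B = 0.7982 − 0.6245 = 0.1737.

0.174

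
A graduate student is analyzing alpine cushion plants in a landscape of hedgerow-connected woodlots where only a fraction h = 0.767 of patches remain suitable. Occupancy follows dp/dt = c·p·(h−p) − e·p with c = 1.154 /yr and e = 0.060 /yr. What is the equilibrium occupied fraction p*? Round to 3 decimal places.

Setting dp/dt = 0 and dividing by p* gives c·(h−p*) = e.
So p* = h − e/c = 0.767 − 0.060/1.154 = 0.767 − 0.0520 = 0.7150.

0.715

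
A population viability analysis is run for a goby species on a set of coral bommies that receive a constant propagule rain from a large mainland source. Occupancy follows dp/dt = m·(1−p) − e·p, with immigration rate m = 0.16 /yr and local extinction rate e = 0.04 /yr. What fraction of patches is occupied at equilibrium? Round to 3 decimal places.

0.800

At equilibrium the propagule rain into empty patches balances local extinction: m(1−p*) = e·p*.
p* = m/(m+e) = 0.16/(0.16+0.04) = 0.16/0.2000 = 0.8000.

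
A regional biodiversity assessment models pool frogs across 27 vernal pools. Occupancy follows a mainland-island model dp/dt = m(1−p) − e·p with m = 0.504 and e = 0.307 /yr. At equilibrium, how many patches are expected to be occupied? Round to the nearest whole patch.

17

p* = m/(m+e) = 0.504/0.8110 = 0.6215.
Expected occupied patches = N × p* = 27 × 0.6215 = 16.78 ≈ 17.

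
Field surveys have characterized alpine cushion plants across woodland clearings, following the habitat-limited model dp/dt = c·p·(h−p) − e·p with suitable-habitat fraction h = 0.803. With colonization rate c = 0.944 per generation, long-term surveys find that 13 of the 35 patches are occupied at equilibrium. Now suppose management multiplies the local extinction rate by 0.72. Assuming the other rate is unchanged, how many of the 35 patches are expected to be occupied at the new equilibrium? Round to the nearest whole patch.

Observed p* = 13/35 = 0.37143.
Balance c(h−p*) = e gives e = 0.944×(0.803 − 0.37143) = 0.40740.
New p* = 0.803 − e/c = 0.803 − 0.29333/0.94400 = 0.49227.
Expected occupied = 35 × 0.49227 = 17.23 ≈ 17.

17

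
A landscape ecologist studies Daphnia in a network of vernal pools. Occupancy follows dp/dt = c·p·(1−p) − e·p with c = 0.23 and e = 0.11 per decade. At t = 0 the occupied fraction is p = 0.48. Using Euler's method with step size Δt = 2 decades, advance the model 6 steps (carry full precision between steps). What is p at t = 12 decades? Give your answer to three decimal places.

0.513

Update rule: p ← p + [c·p·(1−p) − e·p]·Δt with Δt = 2.
p: 0.48000 → 0.48922  (Δp = +0.00922)
p: 0.48922 → 0.49653  (Δp = +0.00732)
p: 0.49653 → 0.50229  (Δp = +0.00576)
p: 0.50229 → 0.50679  (Δp = +0.00449)
p: 0.50679 → 0.51027  (Δp = +0.00349)
p: 0.51027 → 0.51296  (Δp = +0.00269)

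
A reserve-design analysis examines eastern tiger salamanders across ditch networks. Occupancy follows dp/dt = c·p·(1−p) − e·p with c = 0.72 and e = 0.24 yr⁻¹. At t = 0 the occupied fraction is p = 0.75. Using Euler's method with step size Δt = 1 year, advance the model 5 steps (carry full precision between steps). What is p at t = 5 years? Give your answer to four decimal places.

0.6692

Update rule: p ← p + [c·p·(1−p) − e·p]·Δt with Δt = 1.
p: 0.75000 → 0.70500  (Δp = -0.04500)
p: 0.70500 → 0.68554  (Δp = -0.01946)
p: 0.68554 → 0.67623  (Δp = -0.00932)
p: 0.67623 → 0.67157  (Δp = -0.00465)
p: 0.67157 → 0.66920  (Δp = -0.00237)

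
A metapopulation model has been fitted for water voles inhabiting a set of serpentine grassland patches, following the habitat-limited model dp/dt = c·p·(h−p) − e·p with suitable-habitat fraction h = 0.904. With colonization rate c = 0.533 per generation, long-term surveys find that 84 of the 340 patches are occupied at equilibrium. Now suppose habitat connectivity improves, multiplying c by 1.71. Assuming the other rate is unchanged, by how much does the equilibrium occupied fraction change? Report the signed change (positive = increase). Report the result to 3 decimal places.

0.273

Observed p* = 84/340 = 0.24706.
Balance c(h−p*) = e gives e = 0.533×(0.904 − 0.24706) = 0.35015.
New p* = 0.904 − e/c = 0.904 − 0.35015/0.91143 = 0.51982.
Δp* = 0.51982 − 0.24706 = +0.27276.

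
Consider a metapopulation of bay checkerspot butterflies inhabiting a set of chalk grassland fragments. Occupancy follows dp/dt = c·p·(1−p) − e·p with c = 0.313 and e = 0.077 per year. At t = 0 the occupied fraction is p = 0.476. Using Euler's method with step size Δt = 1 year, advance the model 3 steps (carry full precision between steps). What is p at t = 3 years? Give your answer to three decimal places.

0.590

Update rule: p ← p + [c·p·(1−p) − e·p]·Δt with Δt = 1.
t = 1: p = 0.47600 + (+0.04142) = 0.51742
t = 2: p = 0.51742 + (+0.03831) = 0.55573
t = 3: p = 0.55573 + (+0.03449) = 0.59022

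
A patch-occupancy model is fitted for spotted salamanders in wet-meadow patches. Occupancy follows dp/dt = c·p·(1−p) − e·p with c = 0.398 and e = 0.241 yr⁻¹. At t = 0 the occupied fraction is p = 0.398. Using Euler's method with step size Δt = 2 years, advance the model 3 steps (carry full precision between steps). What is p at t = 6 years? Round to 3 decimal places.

0.396

Update rule: p ← p + [c·p·(1−p) − e·p]·Δt with Δt = 2.
  1  |  dp/dt·Δt = -0.001118  |  p_1 = 0.396882
  2  |  dp/dt·Δt = -0.000761  |  p_2 = 0.396121
  3  |  dp/dt·Δt = -0.000520  |  p_3 = 0.395601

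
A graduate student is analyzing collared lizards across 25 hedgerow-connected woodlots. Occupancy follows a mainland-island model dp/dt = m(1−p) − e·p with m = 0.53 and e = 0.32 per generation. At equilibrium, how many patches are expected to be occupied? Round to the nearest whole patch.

16

p* = m/(m+e) = 0.53/0.8500 = 0.6235.
Expected occupied patches = N × p* = 25 × 0.6235 = 15.59 ≈ 16.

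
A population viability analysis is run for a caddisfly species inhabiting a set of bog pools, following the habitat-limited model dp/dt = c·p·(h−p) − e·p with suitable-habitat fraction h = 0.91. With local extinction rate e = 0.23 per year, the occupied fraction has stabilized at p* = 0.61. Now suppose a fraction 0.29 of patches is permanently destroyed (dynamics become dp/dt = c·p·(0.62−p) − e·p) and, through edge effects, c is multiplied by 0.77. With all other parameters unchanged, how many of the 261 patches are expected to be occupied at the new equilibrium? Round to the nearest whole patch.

Balance c(h−p*) = e gives c = e/(0.91 − 0.61000) = 0.23/0.30000 = 0.76667.
New p* = 0.62 − e/c = 0.62 − 0.23000/0.59034 = 0.23039.
Expected occupied = 261 × 0.23039 = 60.13 ≈ 60.

60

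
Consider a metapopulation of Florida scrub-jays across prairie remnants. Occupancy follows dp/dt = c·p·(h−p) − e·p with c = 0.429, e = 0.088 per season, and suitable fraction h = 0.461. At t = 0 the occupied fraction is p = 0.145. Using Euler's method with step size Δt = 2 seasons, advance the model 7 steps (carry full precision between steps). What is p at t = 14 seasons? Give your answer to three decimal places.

0.222

Update rule: p ← p + [c·p·(h−p) − e·p]·Δt with Δt = 2.
t = 2: p = 0.14500 + (+0.01379) = 0.15879
t = 4: p = 0.15879 + (+0.01323) = 0.17202
t = 6: p = 0.17202 + (+0.01238) = 0.18440
t = 8: p = 0.18440 + (+0.01131) = 0.19570
t = 10: p = 0.19570 + (+0.01010) = 0.20581
t = 12: p = 0.20581 + (+0.00884) = 0.21465
t = 14: p = 0.21465 + (+0.00759) = 0.22224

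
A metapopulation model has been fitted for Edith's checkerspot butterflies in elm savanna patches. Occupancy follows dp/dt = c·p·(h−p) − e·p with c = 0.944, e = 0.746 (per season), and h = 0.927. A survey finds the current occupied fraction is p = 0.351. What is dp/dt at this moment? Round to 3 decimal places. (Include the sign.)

Colonization term: c·p·(h−p) = 0.944×0.351×0.5760 = 0.19085.
Extinction term: e·p = 0.26185.
dp/dt = 0.19085 − 0.26185 = -0.07099.

-0.071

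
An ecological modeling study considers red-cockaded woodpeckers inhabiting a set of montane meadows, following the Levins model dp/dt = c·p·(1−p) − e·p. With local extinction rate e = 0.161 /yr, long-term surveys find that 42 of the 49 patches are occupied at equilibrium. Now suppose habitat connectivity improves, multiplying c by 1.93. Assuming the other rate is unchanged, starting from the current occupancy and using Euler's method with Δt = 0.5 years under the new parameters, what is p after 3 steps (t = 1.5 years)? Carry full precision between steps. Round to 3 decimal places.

0.926

Observed p* = 42/49 = 0.85714.
Balance c(1−p*) = e gives c = e/(1 − 0.85714) = 0.161/0.14286 = 1.12700.
Starting from p₀ = 0.85714; update p ← p + (dp/dt)·Δt with the new parameters.
p: 0.85714 → 0.92131  (Δp = +0.06417)
p: 0.92131 → 0.92599  (Δp = +0.00468)
p: 0.92599 → 0.92598  (Δp = -0.00001)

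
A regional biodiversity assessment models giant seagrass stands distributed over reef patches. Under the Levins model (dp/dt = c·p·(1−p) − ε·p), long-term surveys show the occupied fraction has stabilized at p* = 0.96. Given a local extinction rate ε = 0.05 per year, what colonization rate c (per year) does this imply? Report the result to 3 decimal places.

1.250

At equilibrium c(1−p*) = ε, so c = ε/(1−p*).
c = 0.05/(1 − 0.96) = 0.05/0.0400 = 1.2500.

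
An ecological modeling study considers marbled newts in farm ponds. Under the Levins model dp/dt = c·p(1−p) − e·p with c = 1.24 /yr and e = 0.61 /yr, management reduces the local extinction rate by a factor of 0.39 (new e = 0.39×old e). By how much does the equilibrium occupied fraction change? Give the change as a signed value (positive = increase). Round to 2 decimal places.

Before: p* = 1 − 0.61/1.24 = 0.5081.
After the change, c = 1.24, e = 0.2379, so p* = 1 − 0.2379/1.24 = 0.8081.
Δp* = 0.8081 − 0.5081 = +0.3001.

0.30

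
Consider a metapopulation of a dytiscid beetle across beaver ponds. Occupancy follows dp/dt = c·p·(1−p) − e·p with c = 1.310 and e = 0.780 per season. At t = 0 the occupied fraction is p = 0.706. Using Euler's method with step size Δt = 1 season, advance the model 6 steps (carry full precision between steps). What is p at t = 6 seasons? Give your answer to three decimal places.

0.405

Update rule: p ← p + [c·p·(1−p) − e·p]·Δt with Δt = 1.
p: 0.70600 → 0.42723  (Δp = -0.27877)
p: 0.42723 → 0.41455  (Δp = -0.01268)
p: 0.41455 → 0.40914  (Δp = -0.00542)
p: 0.40914 → 0.40669  (Δp = -0.00244)
p: 0.40669 → 0.40557  (Δp = -0.00113)
p: 0.40557 → 0.40504  (Δp = -0.00052)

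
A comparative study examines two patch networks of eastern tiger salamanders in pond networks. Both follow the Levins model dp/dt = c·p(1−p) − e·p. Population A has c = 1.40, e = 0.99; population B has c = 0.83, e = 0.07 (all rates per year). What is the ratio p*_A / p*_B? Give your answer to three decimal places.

A: p*_A = 1 − 0.99/1.40 = 0.2929.
B: p*_B = 1 − 0.07/0.83 = 0.9157.
p*_A / p*_B = 0.2929/0.9157 = 0.3198.

0.320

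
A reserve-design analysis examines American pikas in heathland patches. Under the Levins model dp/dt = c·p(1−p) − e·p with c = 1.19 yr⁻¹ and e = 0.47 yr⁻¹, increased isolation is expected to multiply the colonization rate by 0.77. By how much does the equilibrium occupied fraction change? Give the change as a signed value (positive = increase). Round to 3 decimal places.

Before: p* = 1 − 0.47/1.19 = 0.6050.
After the change, c = 0.9163, e = 0.47, so p* = 1 − 0.47/0.9163 = 0.4871.
Δp* = 0.4871 − 0.6050 = -0.1180.

-0.118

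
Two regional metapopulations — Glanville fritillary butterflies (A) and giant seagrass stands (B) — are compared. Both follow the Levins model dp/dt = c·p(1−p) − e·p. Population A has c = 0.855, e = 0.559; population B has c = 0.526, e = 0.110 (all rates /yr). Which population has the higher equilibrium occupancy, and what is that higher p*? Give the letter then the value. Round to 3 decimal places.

A: p*_A = 1 − 0.559/0.855 = 0.3462.
B: p*_B = 1 − 0.110/0.526 = 0.7909.
B is higher at 0.7909.

B, 0.791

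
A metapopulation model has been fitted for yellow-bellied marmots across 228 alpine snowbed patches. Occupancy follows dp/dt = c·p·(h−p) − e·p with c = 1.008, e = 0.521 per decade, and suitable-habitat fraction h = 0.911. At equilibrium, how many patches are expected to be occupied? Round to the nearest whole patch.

p* = h − e/c = 0.911 − 0.5169 = 0.3941.
Expected occupied patches = N × p* = 228 × 0.3941 = 89.86 ≈ 90.

90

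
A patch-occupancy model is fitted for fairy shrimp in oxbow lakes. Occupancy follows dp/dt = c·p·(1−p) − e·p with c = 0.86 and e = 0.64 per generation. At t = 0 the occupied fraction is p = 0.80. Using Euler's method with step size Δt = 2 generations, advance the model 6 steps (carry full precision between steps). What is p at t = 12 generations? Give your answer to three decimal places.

Update rule: p ← p + [c·p·(1−p) − e·p]·Δt with Δt = 2.
step 1: Δp = -0.74880, p = 0.05120
step 2: Δp = +0.01802, p = 0.06922
step 3: Δp = +0.02222, p = 0.09143
step 4: Δp = +0.02585, p = 0.11729
step 5: Δp = +0.02795, p = 0.14523
step 6: Δp = +0.02762, p = 0.17285

0.173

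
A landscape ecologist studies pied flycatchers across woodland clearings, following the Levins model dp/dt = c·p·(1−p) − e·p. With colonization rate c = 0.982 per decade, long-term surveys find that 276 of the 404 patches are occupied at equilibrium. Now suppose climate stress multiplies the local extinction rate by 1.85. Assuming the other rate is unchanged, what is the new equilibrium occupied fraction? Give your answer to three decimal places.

0.414

Observed p* = 276/404 = 0.68317.
Balance c(1−p*) = e gives e = 0.982×(1 − 0.68317) = 0.31113.
New p* = 1 − e/c = 1 − 0.57559/0.98200 = 0.41386.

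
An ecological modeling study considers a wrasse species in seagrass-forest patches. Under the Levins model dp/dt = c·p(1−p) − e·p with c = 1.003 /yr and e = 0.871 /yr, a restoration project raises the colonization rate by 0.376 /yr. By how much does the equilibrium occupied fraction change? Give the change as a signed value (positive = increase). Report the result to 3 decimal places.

0.237

Before: p* = 1 − 0.871/1.003 = 0.1316.
After the change, c = 1.379, e = 0.871, so p* = 1 − 0.871/1.379 = 0.3684.
Δp* = 0.3684 − 0.1316 = +0.2368.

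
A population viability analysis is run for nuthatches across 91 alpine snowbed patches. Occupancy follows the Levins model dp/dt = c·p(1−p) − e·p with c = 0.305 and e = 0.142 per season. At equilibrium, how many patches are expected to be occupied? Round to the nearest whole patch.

49

p* = 1 − e/c = 1 − 0.142/0.305 = 0.5344.
Expected occupied patches = N × p* = 91 × 0.5344 = 48.63 ≈ 49.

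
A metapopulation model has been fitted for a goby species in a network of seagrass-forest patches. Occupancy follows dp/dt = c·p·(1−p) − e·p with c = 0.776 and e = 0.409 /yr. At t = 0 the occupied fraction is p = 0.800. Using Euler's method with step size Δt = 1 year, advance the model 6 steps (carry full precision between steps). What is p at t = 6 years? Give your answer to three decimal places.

0.482

Update rule: p ← p + [c·p·(1−p) − e·p]·Δt with Δt = 1.
t = 1: p = 0.80000 + (-0.20304) = 0.59696
t = 2: p = 0.59696 + (-0.05745) = 0.53951
t = 3: p = 0.53951 + (-0.02787) = 0.51164
t = 4: p = 0.51164 + (-0.01537) = 0.49627
t = 5: p = 0.49627 + (-0.00899) = 0.48729
t = 6: p = 0.48729 + (-0.00543) = 0.48186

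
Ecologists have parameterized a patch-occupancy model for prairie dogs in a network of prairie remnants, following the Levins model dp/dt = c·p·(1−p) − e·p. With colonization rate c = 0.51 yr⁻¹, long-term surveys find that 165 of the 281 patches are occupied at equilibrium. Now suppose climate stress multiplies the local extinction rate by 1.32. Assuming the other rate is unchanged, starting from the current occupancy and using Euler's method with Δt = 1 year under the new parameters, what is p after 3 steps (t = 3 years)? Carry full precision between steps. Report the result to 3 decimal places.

0.504

Observed p* = 165/281 = 0.58719.
Balance c(1−p*) = e gives e = 0.51×(1 − 0.58719) = 0.21053.
Starting from p₀ = 0.58719; update p ← p + (dp/dt)·Δt with the new parameters.
p: 0.58719 → 0.54763  (Δp = -0.03956)
p: 0.54763 → 0.52178  (Δp = -0.02585)
p: 0.52178 → 0.50404  (Δp = -0.01775)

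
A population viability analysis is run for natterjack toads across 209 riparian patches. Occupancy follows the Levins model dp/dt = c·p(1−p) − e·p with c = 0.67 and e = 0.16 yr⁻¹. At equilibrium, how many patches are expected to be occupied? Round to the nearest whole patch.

159

p* = 1 − e/c = 1 − 0.16/0.67 = 0.7612.
Expected occupied patches = N × p* = 209 × 0.7612 = 159.09 ≈ 159.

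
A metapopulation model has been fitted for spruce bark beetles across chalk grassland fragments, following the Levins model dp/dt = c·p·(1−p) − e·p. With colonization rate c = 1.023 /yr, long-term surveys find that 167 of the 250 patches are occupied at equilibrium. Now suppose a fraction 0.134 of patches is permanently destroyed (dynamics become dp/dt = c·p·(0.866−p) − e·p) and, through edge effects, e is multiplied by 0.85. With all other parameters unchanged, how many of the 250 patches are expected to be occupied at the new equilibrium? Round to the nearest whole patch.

Observed p* = 167/250 = 0.66800.
Balance c(1−p*) = e gives e = 1.023×(1 − 0.66800) = 0.33964.
New p* = 0.866 − e/c = 0.866 − 0.28869/1.02300 = 0.58380.
Expected occupied = 250 × 0.58380 = 145.95 ≈ 146.

146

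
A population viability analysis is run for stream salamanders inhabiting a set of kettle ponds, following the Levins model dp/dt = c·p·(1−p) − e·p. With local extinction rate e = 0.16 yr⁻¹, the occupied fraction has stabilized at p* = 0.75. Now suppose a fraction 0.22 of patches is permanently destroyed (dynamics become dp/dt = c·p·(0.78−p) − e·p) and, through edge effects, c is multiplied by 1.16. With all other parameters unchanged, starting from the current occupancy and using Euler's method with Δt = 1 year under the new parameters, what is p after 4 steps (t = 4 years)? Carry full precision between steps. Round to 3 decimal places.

0.578

Balance c(1−p*) = e gives c = e/(1 − 0.75000) = 0.16/0.25000 = 0.64000.
Starting from p₀ = 0.75000; update p ← p + (dp/dt)·Δt with the new parameters.
p: 0.75000 → 0.64670  (Δp = -0.10330)
p: 0.64670 → 0.60723  (Δp = -0.03948)
p: 0.60723 → 0.58796  (Δp = -0.01927)
p: 0.58796 → 0.57771  (Δp = -0.01025)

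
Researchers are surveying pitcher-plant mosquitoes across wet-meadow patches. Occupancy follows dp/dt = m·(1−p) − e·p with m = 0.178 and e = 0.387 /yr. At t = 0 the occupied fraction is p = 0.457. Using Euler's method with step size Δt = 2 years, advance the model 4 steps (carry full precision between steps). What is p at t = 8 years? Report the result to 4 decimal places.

Update rule: p ← p + [m·(1−p) − e·p]·Δt with Δt = 2.
t = 2: p = 0.45700 + (-0.16041) = 0.29659
t = 4: p = 0.29659 + (+0.02085) = 0.31744
t = 6: p = 0.31744 + (-0.00271) = 0.31473
t = 8: p = 0.31473 + (+0.00035) = 0.31508

0.3151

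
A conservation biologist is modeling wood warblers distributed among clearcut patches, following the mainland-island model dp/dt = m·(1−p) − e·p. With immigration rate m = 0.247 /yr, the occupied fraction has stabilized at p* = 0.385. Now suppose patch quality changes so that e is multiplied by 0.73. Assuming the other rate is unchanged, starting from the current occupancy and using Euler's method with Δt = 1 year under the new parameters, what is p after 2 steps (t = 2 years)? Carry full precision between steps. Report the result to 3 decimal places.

0.445

Balance m(1−p*) = e·p* gives e = m(1−p*)/p* = 0.247×0.61500/0.38500 = 0.39456.
Starting from p₀ = 0.38500; update p ← p + (dp/dt)·Δt with the new parameters.
step 1: Δp = +0.04101, p = 0.42601
step 2: Δp = +0.01907, p = 0.44508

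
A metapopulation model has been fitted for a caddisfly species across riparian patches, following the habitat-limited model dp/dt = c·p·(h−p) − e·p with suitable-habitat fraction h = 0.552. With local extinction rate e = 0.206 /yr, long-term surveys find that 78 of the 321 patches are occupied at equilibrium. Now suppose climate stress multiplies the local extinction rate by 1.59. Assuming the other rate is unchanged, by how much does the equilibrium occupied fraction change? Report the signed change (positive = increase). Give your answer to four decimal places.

-0.1823

Observed p* = 78/321 = 0.24299.
Balance c(h−p*) = e gives c = e/(0.552 − 0.24299) = 0.206/0.30901 = 0.66665.
New p* = 0.552 − e/c = 0.552 − 0.32754/0.66665 = 0.06068.
Δp* = 0.06068 − 0.24299 = -0.18231.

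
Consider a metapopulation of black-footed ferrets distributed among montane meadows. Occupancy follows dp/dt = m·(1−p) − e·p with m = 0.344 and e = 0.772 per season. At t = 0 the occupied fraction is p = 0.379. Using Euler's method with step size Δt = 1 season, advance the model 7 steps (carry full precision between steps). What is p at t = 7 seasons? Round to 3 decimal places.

0.308

Update rule: p ← p + [m·(1−p) − e·p]·Δt with Δt = 1.
p: 0.37900 → 0.30004  (Δp = -0.07896)
p: 0.30004 → 0.30920  (Δp = +0.00916)
p: 0.30920 → 0.30813  (Δp = -0.00106)
p: 0.30813 → 0.30826  (Δp = +0.00012)
p: 0.30826 → 0.30824  (Δp = -0.00001)
p: 0.30824 → 0.30824  (Δp = +0.00000)
p: 0.30824 → 0.30824  (Δp = -0.00000)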